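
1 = 1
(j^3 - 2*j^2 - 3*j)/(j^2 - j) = (j^2 - 2*j - 3)/(j - 1)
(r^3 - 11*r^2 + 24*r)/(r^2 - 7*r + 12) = r*(r - 8)/(r - 4)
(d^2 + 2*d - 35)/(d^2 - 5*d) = (d + 7)/d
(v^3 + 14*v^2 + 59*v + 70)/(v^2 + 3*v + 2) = (v^2 + 12*v + 35)/(v + 1)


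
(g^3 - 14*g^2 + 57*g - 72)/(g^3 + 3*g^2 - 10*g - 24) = (g^2 - 11*g + 24)/(g^2 + 6*g + 8)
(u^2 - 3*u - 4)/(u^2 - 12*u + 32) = (u + 1)/(u - 8)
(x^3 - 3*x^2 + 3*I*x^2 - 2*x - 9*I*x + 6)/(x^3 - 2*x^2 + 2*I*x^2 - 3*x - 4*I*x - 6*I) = (x + I)/(x + 1)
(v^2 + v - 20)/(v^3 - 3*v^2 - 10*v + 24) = (v + 5)/(v^2 + v - 6)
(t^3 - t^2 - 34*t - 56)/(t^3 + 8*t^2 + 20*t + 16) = (t - 7)/(t + 2)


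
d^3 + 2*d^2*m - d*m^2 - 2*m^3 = (d - m)*(d + m)*(d + 2*m)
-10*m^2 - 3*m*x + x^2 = (-5*m + x)*(2*m + x)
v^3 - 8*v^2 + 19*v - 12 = (v - 4)*(v - 3)*(v - 1)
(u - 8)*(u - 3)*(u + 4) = u^3 - 7*u^2 - 20*u + 96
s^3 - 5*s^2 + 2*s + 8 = (s - 4)*(s - 2)*(s + 1)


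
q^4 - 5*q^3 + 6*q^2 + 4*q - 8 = (q - 2)^3*(q + 1)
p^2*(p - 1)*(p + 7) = p^4 + 6*p^3 - 7*p^2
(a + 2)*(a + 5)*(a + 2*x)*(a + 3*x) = a^4 + 5*a^3*x + 7*a^3 + 6*a^2*x^2 + 35*a^2*x + 10*a^2 + 42*a*x^2 + 50*a*x + 60*x^2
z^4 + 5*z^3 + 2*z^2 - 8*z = z*(z - 1)*(z + 2)*(z + 4)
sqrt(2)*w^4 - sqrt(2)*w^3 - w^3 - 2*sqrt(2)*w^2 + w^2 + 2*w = w*(w - 2)*(w - sqrt(2)/2)*(sqrt(2)*w + sqrt(2))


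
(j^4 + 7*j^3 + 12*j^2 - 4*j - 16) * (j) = j^5 + 7*j^4 + 12*j^3 - 4*j^2 - 16*j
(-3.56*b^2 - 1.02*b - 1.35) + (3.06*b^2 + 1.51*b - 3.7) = -0.5*b^2 + 0.49*b - 5.05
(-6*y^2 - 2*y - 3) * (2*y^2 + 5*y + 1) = -12*y^4 - 34*y^3 - 22*y^2 - 17*y - 3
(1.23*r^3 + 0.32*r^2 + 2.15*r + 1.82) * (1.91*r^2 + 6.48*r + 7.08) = 2.3493*r^5 + 8.5816*r^4 + 14.8885*r^3 + 19.6738*r^2 + 27.0156*r + 12.8856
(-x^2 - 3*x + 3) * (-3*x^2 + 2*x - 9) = 3*x^4 + 7*x^3 - 6*x^2 + 33*x - 27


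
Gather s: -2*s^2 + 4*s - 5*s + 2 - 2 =-2*s^2 - s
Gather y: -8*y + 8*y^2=8*y^2 - 8*y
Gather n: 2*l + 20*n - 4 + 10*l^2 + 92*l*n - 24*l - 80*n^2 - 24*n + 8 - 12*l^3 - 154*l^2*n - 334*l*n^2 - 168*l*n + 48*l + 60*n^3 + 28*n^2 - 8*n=-12*l^3 + 10*l^2 + 26*l + 60*n^3 + n^2*(-334*l - 52) + n*(-154*l^2 - 76*l - 12) + 4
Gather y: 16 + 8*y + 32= 8*y + 48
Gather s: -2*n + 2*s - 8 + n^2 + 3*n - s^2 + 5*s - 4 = n^2 + n - s^2 + 7*s - 12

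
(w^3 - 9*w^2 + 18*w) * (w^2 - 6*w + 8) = w^5 - 15*w^4 + 80*w^3 - 180*w^2 + 144*w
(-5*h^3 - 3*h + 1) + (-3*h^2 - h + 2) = -5*h^3 - 3*h^2 - 4*h + 3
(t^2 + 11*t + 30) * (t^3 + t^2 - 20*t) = t^5 + 12*t^4 + 21*t^3 - 190*t^2 - 600*t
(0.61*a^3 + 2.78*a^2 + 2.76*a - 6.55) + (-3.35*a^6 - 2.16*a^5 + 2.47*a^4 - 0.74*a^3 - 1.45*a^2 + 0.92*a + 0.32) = -3.35*a^6 - 2.16*a^5 + 2.47*a^4 - 0.13*a^3 + 1.33*a^2 + 3.68*a - 6.23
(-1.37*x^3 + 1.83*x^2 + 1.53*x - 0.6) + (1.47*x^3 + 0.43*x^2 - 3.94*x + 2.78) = 0.0999999999999999*x^3 + 2.26*x^2 - 2.41*x + 2.18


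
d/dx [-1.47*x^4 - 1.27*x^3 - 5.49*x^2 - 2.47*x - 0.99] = -5.88*x^3 - 3.81*x^2 - 10.98*x - 2.47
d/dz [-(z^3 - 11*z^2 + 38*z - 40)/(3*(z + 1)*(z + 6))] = (-z^4 - 14*z^3 + 97*z^2 + 52*z - 508)/(3*(z^4 + 14*z^3 + 61*z^2 + 84*z + 36))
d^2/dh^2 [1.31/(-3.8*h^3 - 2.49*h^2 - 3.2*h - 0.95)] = ((29.868*h + 6.5238)*(3.8*h^3 + 2.49*h^2 + 3.2*h + 0.95) - 1.31*(11.4*h^2 + 4.98*h + 3.2)*(22.8*h^2 + 9.96*h + 6.4))/(3.8*h^3 + 2.49*h^2 + 3.2*h + 0.95)^3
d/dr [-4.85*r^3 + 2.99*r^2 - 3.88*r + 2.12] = -14.55*r^2 + 5.98*r - 3.88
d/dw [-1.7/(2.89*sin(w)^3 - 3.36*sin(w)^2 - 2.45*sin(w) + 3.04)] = (14.739*sin(w)^2 - 11.424*sin(w) - 4.165)*cos(w)/(2.89*sin(w)^3 - 3.36*sin(w)^2 - 2.45*sin(w) + 3.04)^2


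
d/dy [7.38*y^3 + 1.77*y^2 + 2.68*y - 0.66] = 22.14*y^2 + 3.54*y + 2.68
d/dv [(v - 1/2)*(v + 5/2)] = 2*v + 2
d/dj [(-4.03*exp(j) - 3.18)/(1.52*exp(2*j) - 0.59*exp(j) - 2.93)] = (6.1256*exp(2*j) + 9.6672*exp(j) + 9.9317)*exp(j)/(2.3104*exp(4*j) - 1.7936*exp(3*j) - 8.5591*exp(2*j) + 3.4574*exp(j) + 8.5849)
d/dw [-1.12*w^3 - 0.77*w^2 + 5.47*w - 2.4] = -3.36*w^2 - 1.54*w + 5.47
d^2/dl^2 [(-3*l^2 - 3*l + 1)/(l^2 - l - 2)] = 6*(-2*l^3 - 5*l^2 - 7*l - 1)/(l^6 - 3*l^5 - 3*l^4 + 11*l^3 + 6*l^2 - 12*l - 8)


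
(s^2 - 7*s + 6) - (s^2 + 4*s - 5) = 11 - 11*s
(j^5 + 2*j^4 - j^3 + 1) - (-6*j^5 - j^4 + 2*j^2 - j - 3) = 7*j^5 + 3*j^4 - j^3 - 2*j^2 + j + 4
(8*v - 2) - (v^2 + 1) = -v^2 + 8*v - 3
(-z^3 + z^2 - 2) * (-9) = 9*z^3 - 9*z^2 + 18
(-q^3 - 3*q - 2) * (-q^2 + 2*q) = q^5 - 2*q^4 + 3*q^3 - 4*q^2 - 4*q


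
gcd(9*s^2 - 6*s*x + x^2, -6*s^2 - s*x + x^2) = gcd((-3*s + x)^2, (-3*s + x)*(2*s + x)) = -3*s + x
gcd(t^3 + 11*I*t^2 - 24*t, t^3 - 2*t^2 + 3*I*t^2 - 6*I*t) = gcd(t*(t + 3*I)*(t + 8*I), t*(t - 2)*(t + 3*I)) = t^2 + 3*I*t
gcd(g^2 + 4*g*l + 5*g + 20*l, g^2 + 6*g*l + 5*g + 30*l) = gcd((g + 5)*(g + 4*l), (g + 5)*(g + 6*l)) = g + 5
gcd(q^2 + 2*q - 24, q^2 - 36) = q + 6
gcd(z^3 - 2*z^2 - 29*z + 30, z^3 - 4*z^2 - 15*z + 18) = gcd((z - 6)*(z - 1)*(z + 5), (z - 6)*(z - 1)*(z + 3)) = z^2 - 7*z + 6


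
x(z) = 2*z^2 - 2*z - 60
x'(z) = 4*z - 2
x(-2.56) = -41.77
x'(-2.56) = -12.24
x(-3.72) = -24.88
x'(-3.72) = -16.88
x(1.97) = -56.18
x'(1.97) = 5.88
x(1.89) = -56.64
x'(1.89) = 5.56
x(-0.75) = -57.38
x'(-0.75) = -5.00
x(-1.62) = -51.51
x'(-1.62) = -8.48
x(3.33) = -44.48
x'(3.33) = 11.32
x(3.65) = -40.66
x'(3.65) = 12.60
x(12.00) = 204.00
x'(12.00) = 46.00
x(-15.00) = 420.00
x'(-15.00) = -62.00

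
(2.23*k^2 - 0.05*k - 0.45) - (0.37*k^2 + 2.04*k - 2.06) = 1.86*k^2 - 2.09*k + 1.61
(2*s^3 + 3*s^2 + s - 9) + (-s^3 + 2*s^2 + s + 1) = s^3 + 5*s^2 + 2*s - 8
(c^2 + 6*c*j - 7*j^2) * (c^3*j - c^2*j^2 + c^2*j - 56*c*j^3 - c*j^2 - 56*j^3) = c^5*j + 5*c^4*j^2 + c^4*j - 69*c^3*j^3 + 5*c^3*j^2 - 329*c^2*j^4 - 69*c^2*j^3 + 392*c*j^5 - 329*c*j^4 + 392*j^5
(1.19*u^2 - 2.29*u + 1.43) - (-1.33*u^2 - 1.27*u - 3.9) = 2.52*u^2 - 1.02*u + 5.33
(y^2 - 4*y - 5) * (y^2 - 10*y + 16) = y^4 - 14*y^3 + 51*y^2 - 14*y - 80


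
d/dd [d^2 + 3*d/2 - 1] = 2*d + 3/2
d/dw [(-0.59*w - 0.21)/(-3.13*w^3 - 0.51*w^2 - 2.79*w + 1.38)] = (1.8467*w^3 + 0.3009*w^2 + 1.6461*w - (0.59*w + 0.21)*(9.39*w^2 + 1.02*w + 2.79) - 0.8142)/(3.13*w^3 + 0.51*w^2 + 2.79*w - 1.38)^2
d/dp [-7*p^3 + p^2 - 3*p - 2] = -21*p^2 + 2*p - 3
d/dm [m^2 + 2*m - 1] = 2*m + 2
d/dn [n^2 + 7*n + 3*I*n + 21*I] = 2*n + 7 + 3*I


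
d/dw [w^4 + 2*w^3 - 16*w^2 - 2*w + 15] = 4*w^3 + 6*w^2 - 32*w - 2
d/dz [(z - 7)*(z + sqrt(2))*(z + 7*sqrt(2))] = 3*z^2 - 14*z + 16*sqrt(2)*z - 56*sqrt(2) + 14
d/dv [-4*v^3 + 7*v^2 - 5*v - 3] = -12*v^2 + 14*v - 5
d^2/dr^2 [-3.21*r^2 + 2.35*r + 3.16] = -6.42000000000000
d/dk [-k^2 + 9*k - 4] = 9 - 2*k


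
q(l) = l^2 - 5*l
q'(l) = 2*l - 5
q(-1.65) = 10.97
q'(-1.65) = -8.30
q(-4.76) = 46.46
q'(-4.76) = -14.52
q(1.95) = -5.95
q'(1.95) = -1.10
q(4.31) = -2.97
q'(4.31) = 3.62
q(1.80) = -5.76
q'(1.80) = -1.40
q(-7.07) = 85.33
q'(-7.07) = -19.14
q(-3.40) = 28.56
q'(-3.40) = -11.80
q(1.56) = -5.37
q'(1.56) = -1.88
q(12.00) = 84.00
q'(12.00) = 19.00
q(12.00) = 84.00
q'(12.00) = 19.00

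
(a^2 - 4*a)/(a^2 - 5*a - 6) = a*(4 - a)/(-a^2 + 5*a + 6)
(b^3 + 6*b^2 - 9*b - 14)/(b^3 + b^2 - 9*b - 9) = (b^2 + 5*b - 14)/(b^2 - 9)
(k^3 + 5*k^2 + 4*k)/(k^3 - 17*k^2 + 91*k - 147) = k*(k^2 + 5*k + 4)/(k^3 - 17*k^2 + 91*k - 147)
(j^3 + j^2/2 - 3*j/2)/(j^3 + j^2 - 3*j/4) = 2*(j - 1)/(2*j - 1)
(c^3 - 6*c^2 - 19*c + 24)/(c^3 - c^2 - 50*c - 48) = (c^2 + 2*c - 3)/(c^2 + 7*c + 6)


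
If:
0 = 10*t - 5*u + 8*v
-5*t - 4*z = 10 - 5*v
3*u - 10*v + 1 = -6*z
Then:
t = 47/4 - 23*z/10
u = 91/2 - 7*z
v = 55/4 - 3*z/2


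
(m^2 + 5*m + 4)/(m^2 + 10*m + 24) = (m + 1)/(m + 6)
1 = 1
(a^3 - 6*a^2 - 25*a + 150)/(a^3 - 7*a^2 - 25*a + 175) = (a - 6)/(a - 7)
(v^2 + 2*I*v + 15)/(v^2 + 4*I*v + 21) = (v + 5*I)/(v + 7*I)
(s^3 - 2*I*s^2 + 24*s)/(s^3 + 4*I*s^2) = (s - 6*I)/s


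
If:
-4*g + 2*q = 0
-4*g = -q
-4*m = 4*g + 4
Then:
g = 0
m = -1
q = 0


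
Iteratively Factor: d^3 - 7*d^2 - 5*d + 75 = (d + 3)*(d^2 - 10*d + 25) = (d - 5)*(d + 3)*(d - 5)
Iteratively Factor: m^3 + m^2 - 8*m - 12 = (m - 3)*(m^2 + 4*m + 4) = (m - 3)*(m + 2)*(m + 2)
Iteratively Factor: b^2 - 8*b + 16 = (b - 4)*(b - 4)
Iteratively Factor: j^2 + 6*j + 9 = (j + 3)*(j + 3)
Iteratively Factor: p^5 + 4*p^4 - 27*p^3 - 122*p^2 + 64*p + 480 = (p + 3)*(p^4 + p^3 - 30*p^2 - 32*p + 160) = (p - 5)*(p + 3)*(p^3 + 6*p^2 - 32) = (p - 5)*(p + 3)*(p + 4)*(p^2 + 2*p - 8) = (p - 5)*(p - 2)*(p + 3)*(p + 4)*(p + 4)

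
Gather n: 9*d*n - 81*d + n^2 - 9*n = -81*d + n^2 + n*(9*d - 9)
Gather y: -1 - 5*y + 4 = 3 - 5*y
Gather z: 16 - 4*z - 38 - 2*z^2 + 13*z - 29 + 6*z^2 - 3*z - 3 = 4*z^2 + 6*z - 54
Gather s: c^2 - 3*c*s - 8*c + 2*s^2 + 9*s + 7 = c^2 - 8*c + 2*s^2 + s*(9 - 3*c) + 7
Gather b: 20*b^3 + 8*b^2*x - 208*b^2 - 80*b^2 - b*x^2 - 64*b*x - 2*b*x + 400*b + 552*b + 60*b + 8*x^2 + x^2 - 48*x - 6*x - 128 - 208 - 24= 20*b^3 + b^2*(8*x - 288) + b*(-x^2 - 66*x + 1012) + 9*x^2 - 54*x - 360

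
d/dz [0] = 0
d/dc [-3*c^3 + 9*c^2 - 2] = 9*c*(2 - c)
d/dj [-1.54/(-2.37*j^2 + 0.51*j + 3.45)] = (0.7854 - 7.2996*j)/(-2.37*j^2 + 0.51*j + 3.45)^2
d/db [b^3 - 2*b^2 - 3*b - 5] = 3*b^2 - 4*b - 3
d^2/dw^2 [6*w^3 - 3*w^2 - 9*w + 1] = 36*w - 6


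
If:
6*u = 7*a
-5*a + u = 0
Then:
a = 0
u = 0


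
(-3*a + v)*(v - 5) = -3*a*v + 15*a + v^2 - 5*v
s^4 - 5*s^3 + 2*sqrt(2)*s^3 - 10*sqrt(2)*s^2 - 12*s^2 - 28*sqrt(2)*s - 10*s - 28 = (s - 7)*(s + 2)*(s + sqrt(2))^2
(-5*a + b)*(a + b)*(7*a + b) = -35*a^3 - 33*a^2*b + 3*a*b^2 + b^3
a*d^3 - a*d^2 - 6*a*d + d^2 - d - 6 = (d - 3)*(d + 2)*(a*d + 1)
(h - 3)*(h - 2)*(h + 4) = h^3 - h^2 - 14*h + 24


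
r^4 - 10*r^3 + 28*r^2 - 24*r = r*(r - 6)*(r - 2)^2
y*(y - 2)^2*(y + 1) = y^4 - 3*y^3 + 4*y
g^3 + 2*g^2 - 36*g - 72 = (g - 6)*(g + 2)*(g + 6)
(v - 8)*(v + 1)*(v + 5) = v^3 - 2*v^2 - 43*v - 40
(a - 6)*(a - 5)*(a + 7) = a^3 - 4*a^2 - 47*a + 210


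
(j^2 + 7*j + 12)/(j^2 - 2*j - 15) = (j + 4)/(j - 5)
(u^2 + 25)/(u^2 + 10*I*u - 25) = (u - 5*I)/(u + 5*I)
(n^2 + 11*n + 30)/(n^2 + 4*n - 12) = (n + 5)/(n - 2)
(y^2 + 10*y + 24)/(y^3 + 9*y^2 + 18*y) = (y + 4)/(y*(y + 3))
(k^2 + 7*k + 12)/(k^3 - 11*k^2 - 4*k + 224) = (k + 3)/(k^2 - 15*k + 56)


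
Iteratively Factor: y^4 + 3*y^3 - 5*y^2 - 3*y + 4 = (y + 1)*(y^3 + 2*y^2 - 7*y + 4) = (y + 1)*(y + 4)*(y^2 - 2*y + 1) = (y - 1)*(y + 1)*(y + 4)*(y - 1)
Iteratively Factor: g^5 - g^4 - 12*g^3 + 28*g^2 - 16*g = (g)*(g^4 - g^3 - 12*g^2 + 28*g - 16) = g*(g - 1)*(g^3 - 12*g + 16) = g*(g - 1)*(g + 4)*(g^2 - 4*g + 4) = g*(g - 2)*(g - 1)*(g + 4)*(g - 2)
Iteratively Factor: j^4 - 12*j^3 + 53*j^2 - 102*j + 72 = (j - 2)*(j^3 - 10*j^2 + 33*j - 36) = (j - 4)*(j - 2)*(j^2 - 6*j + 9) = (j - 4)*(j - 3)*(j - 2)*(j - 3)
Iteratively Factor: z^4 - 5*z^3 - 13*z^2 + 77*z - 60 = (z + 4)*(z^3 - 9*z^2 + 23*z - 15) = (z - 1)*(z + 4)*(z^2 - 8*z + 15) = (z - 5)*(z - 1)*(z + 4)*(z - 3)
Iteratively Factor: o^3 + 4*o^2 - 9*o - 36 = (o - 3)*(o^2 + 7*o + 12) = (o - 3)*(o + 4)*(o + 3)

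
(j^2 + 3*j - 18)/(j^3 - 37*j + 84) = (j + 6)/(j^2 + 3*j - 28)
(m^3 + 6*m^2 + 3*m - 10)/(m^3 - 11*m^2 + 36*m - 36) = (m^3 + 6*m^2 + 3*m - 10)/(m^3 - 11*m^2 + 36*m - 36)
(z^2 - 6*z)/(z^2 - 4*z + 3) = z*(z - 6)/(z^2 - 4*z + 3)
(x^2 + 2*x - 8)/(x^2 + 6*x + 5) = (x^2 + 2*x - 8)/(x^2 + 6*x + 5)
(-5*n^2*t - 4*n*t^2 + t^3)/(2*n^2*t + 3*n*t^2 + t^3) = (-5*n + t)/(2*n + t)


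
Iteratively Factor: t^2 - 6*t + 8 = (t - 2)*(t - 4)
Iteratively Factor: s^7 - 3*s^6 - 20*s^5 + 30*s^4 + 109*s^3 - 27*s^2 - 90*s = (s + 1)*(s^6 - 4*s^5 - 16*s^4 + 46*s^3 + 63*s^2 - 90*s) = (s - 1)*(s + 1)*(s^5 - 3*s^4 - 19*s^3 + 27*s^2 + 90*s) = (s - 1)*(s + 1)*(s + 3)*(s^4 - 6*s^3 - s^2 + 30*s) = (s - 3)*(s - 1)*(s + 1)*(s + 3)*(s^3 - 3*s^2 - 10*s) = (s - 3)*(s - 1)*(s + 1)*(s + 2)*(s + 3)*(s^2 - 5*s) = s*(s - 3)*(s - 1)*(s + 1)*(s + 2)*(s + 3)*(s - 5)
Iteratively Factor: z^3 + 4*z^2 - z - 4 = (z + 1)*(z^2 + 3*z - 4) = (z + 1)*(z + 4)*(z - 1)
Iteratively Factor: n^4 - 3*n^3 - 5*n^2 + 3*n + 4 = (n + 1)*(n^3 - 4*n^2 - n + 4) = (n - 4)*(n + 1)*(n^2 - 1) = (n - 4)*(n - 1)*(n + 1)*(n + 1)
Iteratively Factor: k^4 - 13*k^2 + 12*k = (k - 3)*(k^3 + 3*k^2 - 4*k) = (k - 3)*(k - 1)*(k^2 + 4*k) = (k - 3)*(k - 1)*(k + 4)*(k)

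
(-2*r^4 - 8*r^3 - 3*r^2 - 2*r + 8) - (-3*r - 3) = -2*r^4 - 8*r^3 - 3*r^2 + r + 11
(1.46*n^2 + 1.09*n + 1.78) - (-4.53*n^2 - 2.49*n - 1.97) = 5.99*n^2 + 3.58*n + 3.75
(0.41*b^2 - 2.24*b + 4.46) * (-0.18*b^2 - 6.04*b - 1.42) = -0.0738*b^4 - 2.0732*b^3 + 12.1446*b^2 - 23.7576*b - 6.3332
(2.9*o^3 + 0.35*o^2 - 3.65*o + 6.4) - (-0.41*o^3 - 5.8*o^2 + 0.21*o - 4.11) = 3.31*o^3 + 6.15*o^2 - 3.86*o + 10.51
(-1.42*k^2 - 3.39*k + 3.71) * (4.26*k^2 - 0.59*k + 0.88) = -6.0492*k^4 - 13.6036*k^3 + 16.5551*k^2 - 5.1721*k + 3.2648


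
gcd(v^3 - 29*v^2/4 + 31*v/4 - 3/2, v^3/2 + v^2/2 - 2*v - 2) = 1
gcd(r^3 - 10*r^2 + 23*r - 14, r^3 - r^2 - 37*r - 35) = r - 7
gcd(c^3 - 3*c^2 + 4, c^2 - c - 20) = 1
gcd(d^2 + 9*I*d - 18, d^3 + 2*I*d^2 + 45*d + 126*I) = d^2 + 9*I*d - 18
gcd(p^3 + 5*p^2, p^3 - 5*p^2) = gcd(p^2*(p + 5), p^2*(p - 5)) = p^2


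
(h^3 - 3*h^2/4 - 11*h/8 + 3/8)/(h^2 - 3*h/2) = h + 3/4 - 1/(4*h)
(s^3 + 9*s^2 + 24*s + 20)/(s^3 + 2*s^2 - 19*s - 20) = (s^2 + 4*s + 4)/(s^2 - 3*s - 4)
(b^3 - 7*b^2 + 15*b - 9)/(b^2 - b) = b - 6 + 9/b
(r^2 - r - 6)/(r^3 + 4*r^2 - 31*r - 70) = (r - 3)/(r^2 + 2*r - 35)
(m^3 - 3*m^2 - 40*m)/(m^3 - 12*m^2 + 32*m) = (m + 5)/(m - 4)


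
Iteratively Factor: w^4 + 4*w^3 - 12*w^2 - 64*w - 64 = (w + 2)*(w^3 + 2*w^2 - 16*w - 32) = (w + 2)^2*(w^2 - 16) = (w - 4)*(w + 2)^2*(w + 4)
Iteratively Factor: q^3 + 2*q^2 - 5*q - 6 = (q + 3)*(q^2 - q - 2) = (q - 2)*(q + 3)*(q + 1)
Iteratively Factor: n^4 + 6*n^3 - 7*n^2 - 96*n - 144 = (n + 4)*(n^3 + 2*n^2 - 15*n - 36) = (n - 4)*(n + 4)*(n^2 + 6*n + 9) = (n - 4)*(n + 3)*(n + 4)*(n + 3)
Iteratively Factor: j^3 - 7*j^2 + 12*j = (j - 3)*(j^2 - 4*j) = j*(j - 3)*(j - 4)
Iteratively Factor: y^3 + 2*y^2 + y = (y + 1)*(y^2 + y) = (y + 1)^2*(y)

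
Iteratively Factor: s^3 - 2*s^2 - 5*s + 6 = (s + 2)*(s^2 - 4*s + 3) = (s - 1)*(s + 2)*(s - 3)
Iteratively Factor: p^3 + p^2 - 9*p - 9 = (p - 3)*(p^2 + 4*p + 3) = (p - 3)*(p + 1)*(p + 3)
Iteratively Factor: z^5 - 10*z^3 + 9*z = (z - 1)*(z^4 + z^3 - 9*z^2 - 9*z) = (z - 1)*(z + 3)*(z^3 - 2*z^2 - 3*z) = (z - 3)*(z - 1)*(z + 3)*(z^2 + z) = (z - 3)*(z - 1)*(z + 1)*(z + 3)*(z)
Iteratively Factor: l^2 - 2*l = (l)*(l - 2)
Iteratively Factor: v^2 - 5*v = (v - 5)*(v)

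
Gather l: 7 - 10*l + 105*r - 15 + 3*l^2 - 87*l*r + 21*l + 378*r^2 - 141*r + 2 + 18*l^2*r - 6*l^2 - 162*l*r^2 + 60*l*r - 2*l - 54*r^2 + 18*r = l^2*(18*r - 3) + l*(-162*r^2 - 27*r + 9) + 324*r^2 - 18*r - 6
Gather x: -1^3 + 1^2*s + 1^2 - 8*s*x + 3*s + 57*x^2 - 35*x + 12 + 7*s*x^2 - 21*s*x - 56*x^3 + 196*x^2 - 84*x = 4*s - 56*x^3 + x^2*(7*s + 253) + x*(-29*s - 119) + 12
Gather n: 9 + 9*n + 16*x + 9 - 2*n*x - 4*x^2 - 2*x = n*(9 - 2*x) - 4*x^2 + 14*x + 18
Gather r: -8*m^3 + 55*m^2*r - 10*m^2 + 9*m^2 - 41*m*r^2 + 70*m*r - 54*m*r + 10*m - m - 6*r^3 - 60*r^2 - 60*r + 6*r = -8*m^3 - m^2 + 9*m - 6*r^3 + r^2*(-41*m - 60) + r*(55*m^2 + 16*m - 54)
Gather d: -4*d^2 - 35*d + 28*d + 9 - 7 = -4*d^2 - 7*d + 2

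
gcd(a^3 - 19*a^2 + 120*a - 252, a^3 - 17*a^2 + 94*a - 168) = a^2 - 13*a + 42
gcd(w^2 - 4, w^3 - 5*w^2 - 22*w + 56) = w - 2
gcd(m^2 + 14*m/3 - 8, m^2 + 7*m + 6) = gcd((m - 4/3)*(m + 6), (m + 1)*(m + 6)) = m + 6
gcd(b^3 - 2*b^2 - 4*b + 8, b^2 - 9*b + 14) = b - 2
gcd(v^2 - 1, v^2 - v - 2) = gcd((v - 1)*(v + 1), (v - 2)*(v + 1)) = v + 1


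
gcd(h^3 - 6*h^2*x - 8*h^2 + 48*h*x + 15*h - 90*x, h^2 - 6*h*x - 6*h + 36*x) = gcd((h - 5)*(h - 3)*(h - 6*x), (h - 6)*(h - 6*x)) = -h + 6*x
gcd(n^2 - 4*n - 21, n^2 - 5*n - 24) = n + 3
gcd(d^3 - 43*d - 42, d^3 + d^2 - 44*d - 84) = d^2 - d - 42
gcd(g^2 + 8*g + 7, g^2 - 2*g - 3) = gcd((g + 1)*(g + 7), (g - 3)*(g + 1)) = g + 1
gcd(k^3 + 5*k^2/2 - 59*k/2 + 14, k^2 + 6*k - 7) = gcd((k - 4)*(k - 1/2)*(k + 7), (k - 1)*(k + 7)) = k + 7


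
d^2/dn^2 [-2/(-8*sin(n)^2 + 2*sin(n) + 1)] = 4*(128*sin(n)^4 - 24*sin(n)^3 - 174*sin(n)^2 + 47*sin(n) - 12)/(-8*sin(n)^2 + 2*sin(n) + 1)^3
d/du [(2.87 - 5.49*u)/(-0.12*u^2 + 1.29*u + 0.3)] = (-0.6588*u^2 + 0.6888*u - 5.3493)/(0.0144*u^4 - 0.3096*u^3 + 1.5921*u^2 + 0.774*u + 0.09)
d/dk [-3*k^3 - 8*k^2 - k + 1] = -9*k^2 - 16*k - 1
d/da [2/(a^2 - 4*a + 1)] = 4*(2 - a)/(a^2 - 4*a + 1)^2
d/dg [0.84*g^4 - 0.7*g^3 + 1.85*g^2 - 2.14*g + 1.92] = 3.36*g^3 - 2.1*g^2 + 3.7*g - 2.14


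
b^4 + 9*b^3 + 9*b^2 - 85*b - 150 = (b - 3)*(b + 2)*(b + 5)^2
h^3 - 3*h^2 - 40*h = h*(h - 8)*(h + 5)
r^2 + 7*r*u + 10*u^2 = (r + 2*u)*(r + 5*u)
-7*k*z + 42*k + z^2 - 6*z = (-7*k + z)*(z - 6)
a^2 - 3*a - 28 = (a - 7)*(a + 4)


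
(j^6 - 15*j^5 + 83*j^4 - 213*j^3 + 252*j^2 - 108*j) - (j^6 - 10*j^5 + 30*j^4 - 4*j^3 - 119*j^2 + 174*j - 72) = -5*j^5 + 53*j^4 - 209*j^3 + 371*j^2 - 282*j + 72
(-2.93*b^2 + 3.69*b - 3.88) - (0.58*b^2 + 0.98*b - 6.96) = -3.51*b^2 + 2.71*b + 3.08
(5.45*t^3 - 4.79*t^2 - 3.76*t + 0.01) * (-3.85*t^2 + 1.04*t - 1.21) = -20.9825*t^5 + 24.1095*t^4 + 2.8999*t^3 + 1.847*t^2 + 4.56*t - 0.0121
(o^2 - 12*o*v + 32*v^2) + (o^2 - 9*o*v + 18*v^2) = 2*o^2 - 21*o*v + 50*v^2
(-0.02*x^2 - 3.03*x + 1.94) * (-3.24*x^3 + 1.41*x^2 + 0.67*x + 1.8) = 0.0648*x^5 + 9.789*x^4 - 10.5713*x^3 + 0.6693*x^2 - 4.1542*x + 3.492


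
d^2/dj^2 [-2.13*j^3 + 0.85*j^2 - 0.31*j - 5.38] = 1.7 - 12.78*j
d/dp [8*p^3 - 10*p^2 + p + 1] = 24*p^2 - 20*p + 1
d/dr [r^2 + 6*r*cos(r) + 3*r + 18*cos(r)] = -6*r*sin(r) + 2*r - 18*sin(r) + 6*cos(r) + 3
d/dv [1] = 0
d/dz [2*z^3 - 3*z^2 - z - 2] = 6*z^2 - 6*z - 1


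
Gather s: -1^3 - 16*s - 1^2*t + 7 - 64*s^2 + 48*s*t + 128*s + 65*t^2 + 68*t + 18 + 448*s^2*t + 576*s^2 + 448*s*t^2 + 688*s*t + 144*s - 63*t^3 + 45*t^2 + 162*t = s^2*(448*t + 512) + s*(448*t^2 + 736*t + 256) - 63*t^3 + 110*t^2 + 229*t + 24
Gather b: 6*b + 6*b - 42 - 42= 12*b - 84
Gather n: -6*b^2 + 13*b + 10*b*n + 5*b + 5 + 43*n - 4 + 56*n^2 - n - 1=-6*b^2 + 18*b + 56*n^2 + n*(10*b + 42)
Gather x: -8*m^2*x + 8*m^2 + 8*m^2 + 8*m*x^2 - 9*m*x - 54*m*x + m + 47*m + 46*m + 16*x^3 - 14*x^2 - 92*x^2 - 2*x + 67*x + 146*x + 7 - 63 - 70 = 16*m^2 + 94*m + 16*x^3 + x^2*(8*m - 106) + x*(-8*m^2 - 63*m + 211) - 126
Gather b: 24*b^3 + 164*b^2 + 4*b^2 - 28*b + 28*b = 24*b^3 + 168*b^2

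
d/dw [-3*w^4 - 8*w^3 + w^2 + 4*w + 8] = -12*w^3 - 24*w^2 + 2*w + 4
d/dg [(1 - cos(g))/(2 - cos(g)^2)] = (cos(g)^2 - 2*cos(g) + 2)*sin(g)/(cos(g)^2 - 2)^2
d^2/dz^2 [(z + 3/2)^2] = 2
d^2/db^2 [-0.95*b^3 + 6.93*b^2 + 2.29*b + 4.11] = 13.86 - 5.7*b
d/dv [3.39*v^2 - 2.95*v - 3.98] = 6.78*v - 2.95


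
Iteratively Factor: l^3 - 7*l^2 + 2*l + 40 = (l + 2)*(l^2 - 9*l + 20) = (l - 4)*(l + 2)*(l - 5)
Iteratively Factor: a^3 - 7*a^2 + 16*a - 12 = (a - 2)*(a^2 - 5*a + 6) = (a - 2)^2*(a - 3)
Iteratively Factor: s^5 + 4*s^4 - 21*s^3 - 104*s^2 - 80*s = (s + 4)*(s^4 - 21*s^2 - 20*s) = (s + 1)*(s + 4)*(s^3 - s^2 - 20*s) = (s - 5)*(s + 1)*(s + 4)*(s^2 + 4*s) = s*(s - 5)*(s + 1)*(s + 4)*(s + 4)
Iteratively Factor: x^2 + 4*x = (x + 4)*(x)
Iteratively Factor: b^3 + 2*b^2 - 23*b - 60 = (b + 4)*(b^2 - 2*b - 15) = (b + 3)*(b + 4)*(b - 5)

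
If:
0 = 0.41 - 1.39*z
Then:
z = 0.29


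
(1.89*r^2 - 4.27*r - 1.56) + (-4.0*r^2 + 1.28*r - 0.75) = -2.11*r^2 - 2.99*r - 2.31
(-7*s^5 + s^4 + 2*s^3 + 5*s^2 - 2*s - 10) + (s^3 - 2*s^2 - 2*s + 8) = -7*s^5 + s^4 + 3*s^3 + 3*s^2 - 4*s - 2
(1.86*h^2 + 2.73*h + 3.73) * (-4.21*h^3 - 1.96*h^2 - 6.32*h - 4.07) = -7.8306*h^5 - 15.1389*h^4 - 32.8093*h^3 - 32.1346*h^2 - 34.6847*h - 15.1811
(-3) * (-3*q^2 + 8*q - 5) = 9*q^2 - 24*q + 15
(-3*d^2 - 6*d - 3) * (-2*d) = 6*d^3 + 12*d^2 + 6*d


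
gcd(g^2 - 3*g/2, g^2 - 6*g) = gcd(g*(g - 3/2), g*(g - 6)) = g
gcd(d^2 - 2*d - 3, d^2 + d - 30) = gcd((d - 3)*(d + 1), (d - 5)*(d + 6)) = 1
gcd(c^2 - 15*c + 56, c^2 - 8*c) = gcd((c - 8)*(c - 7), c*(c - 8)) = c - 8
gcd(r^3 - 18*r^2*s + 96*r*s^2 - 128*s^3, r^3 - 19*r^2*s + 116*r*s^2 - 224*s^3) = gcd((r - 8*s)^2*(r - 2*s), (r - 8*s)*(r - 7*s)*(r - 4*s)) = r - 8*s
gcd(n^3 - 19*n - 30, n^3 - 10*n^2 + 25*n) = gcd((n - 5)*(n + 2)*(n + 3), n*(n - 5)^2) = n - 5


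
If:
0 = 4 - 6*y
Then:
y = 2/3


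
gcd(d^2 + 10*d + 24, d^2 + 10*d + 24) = d^2 + 10*d + 24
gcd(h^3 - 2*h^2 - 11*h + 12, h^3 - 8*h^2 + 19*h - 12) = h^2 - 5*h + 4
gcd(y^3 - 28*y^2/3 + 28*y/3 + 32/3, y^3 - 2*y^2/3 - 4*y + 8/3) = y - 2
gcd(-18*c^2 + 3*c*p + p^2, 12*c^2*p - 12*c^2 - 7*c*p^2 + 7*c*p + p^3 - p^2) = -3*c + p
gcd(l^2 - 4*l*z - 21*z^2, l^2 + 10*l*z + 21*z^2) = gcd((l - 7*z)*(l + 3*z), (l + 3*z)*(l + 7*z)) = l + 3*z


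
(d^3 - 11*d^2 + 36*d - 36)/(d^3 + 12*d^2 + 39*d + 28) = (d^3 - 11*d^2 + 36*d - 36)/(d^3 + 12*d^2 + 39*d + 28)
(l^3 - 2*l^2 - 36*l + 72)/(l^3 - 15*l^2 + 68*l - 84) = (l + 6)/(l - 7)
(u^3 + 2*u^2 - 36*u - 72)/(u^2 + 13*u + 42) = (u^2 - 4*u - 12)/(u + 7)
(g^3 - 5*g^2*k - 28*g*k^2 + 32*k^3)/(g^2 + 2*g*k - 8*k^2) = (g^2 - 9*g*k + 8*k^2)/(g - 2*k)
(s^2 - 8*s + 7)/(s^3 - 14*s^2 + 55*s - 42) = 1/(s - 6)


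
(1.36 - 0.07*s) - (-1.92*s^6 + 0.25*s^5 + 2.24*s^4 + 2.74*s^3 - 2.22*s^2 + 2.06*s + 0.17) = 1.92*s^6 - 0.25*s^5 - 2.24*s^4 - 2.74*s^3 + 2.22*s^2 - 2.13*s + 1.19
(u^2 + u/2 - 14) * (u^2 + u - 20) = u^4 + 3*u^3/2 - 67*u^2/2 - 24*u + 280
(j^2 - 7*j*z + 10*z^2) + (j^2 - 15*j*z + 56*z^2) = 2*j^2 - 22*j*z + 66*z^2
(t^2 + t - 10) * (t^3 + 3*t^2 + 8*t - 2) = t^5 + 4*t^4 + t^3 - 24*t^2 - 82*t + 20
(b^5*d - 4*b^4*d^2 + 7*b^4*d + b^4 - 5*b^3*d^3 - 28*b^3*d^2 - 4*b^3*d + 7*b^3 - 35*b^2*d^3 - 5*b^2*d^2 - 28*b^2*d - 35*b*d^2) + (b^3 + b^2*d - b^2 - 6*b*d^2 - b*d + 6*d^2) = b^5*d - 4*b^4*d^2 + 7*b^4*d + b^4 - 5*b^3*d^3 - 28*b^3*d^2 - 4*b^3*d + 8*b^3 - 35*b^2*d^3 - 5*b^2*d^2 - 27*b^2*d - b^2 - 41*b*d^2 - b*d + 6*d^2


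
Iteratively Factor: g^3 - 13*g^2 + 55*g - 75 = (g - 5)*(g^2 - 8*g + 15) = (g - 5)*(g - 3)*(g - 5)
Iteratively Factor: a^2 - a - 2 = (a + 1)*(a - 2)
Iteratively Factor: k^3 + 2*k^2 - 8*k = (k)*(k^2 + 2*k - 8) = k*(k - 2)*(k + 4)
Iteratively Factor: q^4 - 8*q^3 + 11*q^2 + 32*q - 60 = (q - 5)*(q^3 - 3*q^2 - 4*q + 12) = (q - 5)*(q + 2)*(q^2 - 5*q + 6) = (q - 5)*(q - 2)*(q + 2)*(q - 3)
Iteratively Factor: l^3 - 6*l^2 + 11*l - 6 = (l - 2)*(l^2 - 4*l + 3) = (l - 3)*(l - 2)*(l - 1)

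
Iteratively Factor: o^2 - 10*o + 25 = (o - 5)*(o - 5)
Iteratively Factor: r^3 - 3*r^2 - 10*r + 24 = (r + 3)*(r^2 - 6*r + 8) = (r - 2)*(r + 3)*(r - 4)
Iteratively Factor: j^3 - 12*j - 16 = (j - 4)*(j^2 + 4*j + 4) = (j - 4)*(j + 2)*(j + 2)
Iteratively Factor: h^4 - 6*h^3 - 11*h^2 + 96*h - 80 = (h + 4)*(h^3 - 10*h^2 + 29*h - 20) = (h - 1)*(h + 4)*(h^2 - 9*h + 20) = (h - 5)*(h - 1)*(h + 4)*(h - 4)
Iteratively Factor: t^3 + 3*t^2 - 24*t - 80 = (t + 4)*(t^2 - t - 20) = (t + 4)^2*(t - 5)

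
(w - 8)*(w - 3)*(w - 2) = w^3 - 13*w^2 + 46*w - 48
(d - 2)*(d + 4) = d^2 + 2*d - 8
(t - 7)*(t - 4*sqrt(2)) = t^2 - 7*t - 4*sqrt(2)*t + 28*sqrt(2)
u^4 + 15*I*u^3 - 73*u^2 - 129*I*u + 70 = (u + I)*(u + 2*I)*(u + 5*I)*(u + 7*I)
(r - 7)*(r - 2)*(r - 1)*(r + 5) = r^4 - 5*r^3 - 27*r^2 + 101*r - 70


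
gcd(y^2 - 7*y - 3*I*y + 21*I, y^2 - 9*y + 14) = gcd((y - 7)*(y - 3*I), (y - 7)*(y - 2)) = y - 7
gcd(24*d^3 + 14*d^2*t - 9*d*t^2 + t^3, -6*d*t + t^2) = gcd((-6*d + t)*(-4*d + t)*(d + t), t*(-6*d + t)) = -6*d + t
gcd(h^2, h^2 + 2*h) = h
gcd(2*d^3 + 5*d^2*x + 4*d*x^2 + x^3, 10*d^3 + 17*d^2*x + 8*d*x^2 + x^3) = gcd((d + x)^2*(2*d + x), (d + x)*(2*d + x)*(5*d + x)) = 2*d^2 + 3*d*x + x^2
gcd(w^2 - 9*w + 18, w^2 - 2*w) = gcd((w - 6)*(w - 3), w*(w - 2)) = 1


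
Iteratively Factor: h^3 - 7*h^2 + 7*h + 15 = (h - 3)*(h^2 - 4*h - 5) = (h - 5)*(h - 3)*(h + 1)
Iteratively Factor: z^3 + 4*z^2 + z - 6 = (z - 1)*(z^2 + 5*z + 6) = (z - 1)*(z + 3)*(z + 2)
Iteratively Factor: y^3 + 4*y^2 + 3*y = (y)*(y^2 + 4*y + 3) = y*(y + 3)*(y + 1)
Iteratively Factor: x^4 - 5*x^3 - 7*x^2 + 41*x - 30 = (x + 3)*(x^3 - 8*x^2 + 17*x - 10) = (x - 2)*(x + 3)*(x^2 - 6*x + 5) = (x - 2)*(x - 1)*(x + 3)*(x - 5)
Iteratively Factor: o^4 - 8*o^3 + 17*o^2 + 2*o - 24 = (o - 3)*(o^3 - 5*o^2 + 2*o + 8) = (o - 4)*(o - 3)*(o^2 - o - 2) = (o - 4)*(o - 3)*(o + 1)*(o - 2)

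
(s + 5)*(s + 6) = s^2 + 11*s + 30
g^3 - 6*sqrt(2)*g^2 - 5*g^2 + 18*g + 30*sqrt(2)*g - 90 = (g - 5)*(g - 3*sqrt(2))^2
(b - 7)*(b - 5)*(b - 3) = b^3 - 15*b^2 + 71*b - 105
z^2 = z^2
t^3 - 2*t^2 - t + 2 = (t - 2)*(t - 1)*(t + 1)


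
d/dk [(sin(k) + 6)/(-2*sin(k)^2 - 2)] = (12*sin(k) - cos(k)^2)*cos(k)/(2*(sin(k)^2 + 1)^2)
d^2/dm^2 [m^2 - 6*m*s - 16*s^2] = 2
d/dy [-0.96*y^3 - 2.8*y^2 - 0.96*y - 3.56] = -2.88*y^2 - 5.6*y - 0.96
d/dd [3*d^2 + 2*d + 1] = 6*d + 2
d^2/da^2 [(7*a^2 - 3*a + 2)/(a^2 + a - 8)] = 4*(-5*a^3 + 87*a^2 - 33*a + 221)/(a^6 + 3*a^5 - 21*a^4 - 47*a^3 + 168*a^2 + 192*a - 512)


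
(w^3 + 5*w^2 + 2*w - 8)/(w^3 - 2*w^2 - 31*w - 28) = (w^2 + w - 2)/(w^2 - 6*w - 7)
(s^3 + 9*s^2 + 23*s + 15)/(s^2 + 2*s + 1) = (s^2 + 8*s + 15)/(s + 1)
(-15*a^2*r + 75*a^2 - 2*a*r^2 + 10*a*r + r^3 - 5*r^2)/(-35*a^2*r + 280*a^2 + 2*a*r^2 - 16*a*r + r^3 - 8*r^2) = (3*a*r - 15*a + r^2 - 5*r)/(7*a*r - 56*a + r^2 - 8*r)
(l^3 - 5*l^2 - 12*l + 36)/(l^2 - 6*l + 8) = (l^2 - 3*l - 18)/(l - 4)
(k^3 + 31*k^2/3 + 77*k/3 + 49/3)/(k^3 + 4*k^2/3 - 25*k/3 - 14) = (k^2 + 8*k + 7)/(k^2 - k - 6)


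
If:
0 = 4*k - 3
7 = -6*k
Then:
No Solution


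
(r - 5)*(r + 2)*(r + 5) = r^3 + 2*r^2 - 25*r - 50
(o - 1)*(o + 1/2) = o^2 - o/2 - 1/2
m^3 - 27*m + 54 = (m - 3)^2*(m + 6)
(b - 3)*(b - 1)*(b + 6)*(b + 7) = b^4 + 9*b^3 - 7*b^2 - 129*b + 126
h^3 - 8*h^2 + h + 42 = (h - 7)*(h - 3)*(h + 2)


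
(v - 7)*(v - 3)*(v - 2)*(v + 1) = v^4 - 11*v^3 + 29*v^2 - v - 42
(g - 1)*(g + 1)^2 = g^3 + g^2 - g - 1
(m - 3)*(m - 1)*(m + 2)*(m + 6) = m^4 + 4*m^3 - 17*m^2 - 24*m + 36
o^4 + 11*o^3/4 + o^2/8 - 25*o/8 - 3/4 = (o - 1)*(o + 1/4)*(o + 3/2)*(o + 2)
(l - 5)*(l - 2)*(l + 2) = l^3 - 5*l^2 - 4*l + 20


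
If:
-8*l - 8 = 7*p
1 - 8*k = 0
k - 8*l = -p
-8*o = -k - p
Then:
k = 1/8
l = -57/512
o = -57/512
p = -65/64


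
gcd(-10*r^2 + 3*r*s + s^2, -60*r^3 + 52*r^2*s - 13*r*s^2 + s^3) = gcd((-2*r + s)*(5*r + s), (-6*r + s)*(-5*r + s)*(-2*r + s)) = 2*r - s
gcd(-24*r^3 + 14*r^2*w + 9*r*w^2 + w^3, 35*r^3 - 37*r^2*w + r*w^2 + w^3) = r - w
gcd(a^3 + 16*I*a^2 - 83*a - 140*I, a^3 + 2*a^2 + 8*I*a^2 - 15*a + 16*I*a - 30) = a + 5*I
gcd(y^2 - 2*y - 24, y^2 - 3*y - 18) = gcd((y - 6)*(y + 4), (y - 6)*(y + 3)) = y - 6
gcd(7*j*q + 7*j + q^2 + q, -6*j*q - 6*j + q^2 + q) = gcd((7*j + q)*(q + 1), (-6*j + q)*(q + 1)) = q + 1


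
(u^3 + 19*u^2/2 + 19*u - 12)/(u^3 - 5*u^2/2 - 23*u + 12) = (u + 6)/(u - 6)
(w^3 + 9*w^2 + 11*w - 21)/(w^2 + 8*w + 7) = (w^2 + 2*w - 3)/(w + 1)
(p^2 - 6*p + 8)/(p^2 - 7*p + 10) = (p - 4)/(p - 5)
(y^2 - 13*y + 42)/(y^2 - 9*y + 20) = (y^2 - 13*y + 42)/(y^2 - 9*y + 20)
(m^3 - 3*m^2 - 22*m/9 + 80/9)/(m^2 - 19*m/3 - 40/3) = (3*m^2 - 14*m + 16)/(3*(m - 8))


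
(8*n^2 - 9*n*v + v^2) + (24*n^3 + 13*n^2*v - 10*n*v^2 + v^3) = 24*n^3 + 13*n^2*v + 8*n^2 - 10*n*v^2 - 9*n*v + v^3 + v^2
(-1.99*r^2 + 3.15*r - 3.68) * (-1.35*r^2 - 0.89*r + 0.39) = 2.6865*r^4 - 2.4814*r^3 + 1.3884*r^2 + 4.5037*r - 1.4352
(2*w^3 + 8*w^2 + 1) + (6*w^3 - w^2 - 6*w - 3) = 8*w^3 + 7*w^2 - 6*w - 2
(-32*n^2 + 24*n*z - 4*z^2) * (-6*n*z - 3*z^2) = 192*n^3*z - 48*n^2*z^2 - 48*n*z^3 + 12*z^4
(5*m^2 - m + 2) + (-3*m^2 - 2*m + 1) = 2*m^2 - 3*m + 3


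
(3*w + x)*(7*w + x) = 21*w^2 + 10*w*x + x^2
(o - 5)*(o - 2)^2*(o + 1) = o^4 - 8*o^3 + 15*o^2 + 4*o - 20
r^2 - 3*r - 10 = (r - 5)*(r + 2)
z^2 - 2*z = z*(z - 2)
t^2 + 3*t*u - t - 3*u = (t - 1)*(t + 3*u)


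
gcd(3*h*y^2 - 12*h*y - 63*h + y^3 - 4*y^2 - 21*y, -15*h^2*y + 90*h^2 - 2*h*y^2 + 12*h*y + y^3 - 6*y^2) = 3*h + y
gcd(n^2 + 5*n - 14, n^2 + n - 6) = n - 2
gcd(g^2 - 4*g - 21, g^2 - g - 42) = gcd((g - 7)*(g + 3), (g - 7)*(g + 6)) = g - 7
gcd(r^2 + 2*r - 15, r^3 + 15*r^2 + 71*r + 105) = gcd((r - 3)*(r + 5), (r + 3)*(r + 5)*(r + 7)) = r + 5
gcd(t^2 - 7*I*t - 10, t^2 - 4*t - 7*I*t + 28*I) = 1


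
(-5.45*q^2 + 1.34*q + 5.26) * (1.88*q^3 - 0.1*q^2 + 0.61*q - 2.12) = -10.246*q^5 + 3.0642*q^4 + 6.4303*q^3 + 11.8454*q^2 + 0.367799999999999*q - 11.1512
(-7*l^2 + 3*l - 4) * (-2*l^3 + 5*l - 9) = 14*l^5 - 6*l^4 - 27*l^3 + 78*l^2 - 47*l + 36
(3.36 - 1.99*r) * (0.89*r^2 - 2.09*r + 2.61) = -1.7711*r^3 + 7.1495*r^2 - 12.2163*r + 8.7696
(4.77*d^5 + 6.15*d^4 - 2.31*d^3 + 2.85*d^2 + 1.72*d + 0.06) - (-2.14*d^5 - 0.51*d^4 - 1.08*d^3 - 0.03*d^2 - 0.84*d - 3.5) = 6.91*d^5 + 6.66*d^4 - 1.23*d^3 + 2.88*d^2 + 2.56*d + 3.56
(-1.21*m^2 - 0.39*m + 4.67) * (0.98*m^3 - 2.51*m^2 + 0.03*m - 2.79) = -1.1858*m^5 + 2.6549*m^4 + 5.5192*m^3 - 8.3575*m^2 + 1.2282*m - 13.0293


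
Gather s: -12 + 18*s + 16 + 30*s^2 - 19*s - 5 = 30*s^2 - s - 1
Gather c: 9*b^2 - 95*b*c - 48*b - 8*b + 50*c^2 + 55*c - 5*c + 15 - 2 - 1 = 9*b^2 - 56*b + 50*c^2 + c*(50 - 95*b) + 12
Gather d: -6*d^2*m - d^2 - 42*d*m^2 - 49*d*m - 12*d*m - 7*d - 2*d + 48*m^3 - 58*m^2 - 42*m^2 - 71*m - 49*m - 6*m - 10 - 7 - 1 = d^2*(-6*m - 1) + d*(-42*m^2 - 61*m - 9) + 48*m^3 - 100*m^2 - 126*m - 18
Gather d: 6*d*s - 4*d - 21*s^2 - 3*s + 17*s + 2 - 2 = d*(6*s - 4) - 21*s^2 + 14*s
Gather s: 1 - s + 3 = 4 - s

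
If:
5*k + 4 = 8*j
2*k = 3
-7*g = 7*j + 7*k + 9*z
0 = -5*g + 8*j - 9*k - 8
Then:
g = -2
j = 23/16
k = 3/2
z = -35/48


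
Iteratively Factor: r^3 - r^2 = (r)*(r^2 - r) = r*(r - 1)*(r)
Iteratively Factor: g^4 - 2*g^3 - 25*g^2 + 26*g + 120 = (g - 5)*(g^3 + 3*g^2 - 10*g - 24) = (g - 5)*(g + 4)*(g^2 - g - 6) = (g - 5)*(g + 2)*(g + 4)*(g - 3)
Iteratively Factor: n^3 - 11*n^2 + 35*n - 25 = (n - 5)*(n^2 - 6*n + 5) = (n - 5)*(n - 1)*(n - 5)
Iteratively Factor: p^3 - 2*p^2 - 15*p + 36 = (p + 4)*(p^2 - 6*p + 9) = (p - 3)*(p + 4)*(p - 3)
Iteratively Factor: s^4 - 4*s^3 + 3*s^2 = (s)*(s^3 - 4*s^2 + 3*s) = s*(s - 1)*(s^2 - 3*s) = s^2*(s - 1)*(s - 3)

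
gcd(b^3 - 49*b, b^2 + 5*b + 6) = 1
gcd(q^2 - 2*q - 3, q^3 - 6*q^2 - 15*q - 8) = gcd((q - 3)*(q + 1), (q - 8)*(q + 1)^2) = q + 1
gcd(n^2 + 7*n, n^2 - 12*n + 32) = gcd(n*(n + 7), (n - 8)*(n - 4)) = 1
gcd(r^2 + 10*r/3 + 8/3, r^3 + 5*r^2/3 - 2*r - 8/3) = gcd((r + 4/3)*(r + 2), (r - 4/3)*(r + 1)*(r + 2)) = r + 2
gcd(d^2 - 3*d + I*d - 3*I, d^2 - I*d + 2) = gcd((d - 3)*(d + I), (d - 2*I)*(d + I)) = d + I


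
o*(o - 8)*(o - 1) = o^3 - 9*o^2 + 8*o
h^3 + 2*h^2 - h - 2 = (h - 1)*(h + 1)*(h + 2)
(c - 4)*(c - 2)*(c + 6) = c^3 - 28*c + 48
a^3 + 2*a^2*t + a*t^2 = a*(a + t)^2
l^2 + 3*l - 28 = (l - 4)*(l + 7)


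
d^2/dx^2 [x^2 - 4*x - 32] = 2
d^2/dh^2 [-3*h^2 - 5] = -6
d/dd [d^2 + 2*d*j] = 2*d + 2*j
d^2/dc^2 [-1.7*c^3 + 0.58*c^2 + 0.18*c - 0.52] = 1.16 - 10.2*c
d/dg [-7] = 0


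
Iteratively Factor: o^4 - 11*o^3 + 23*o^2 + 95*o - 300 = (o + 3)*(o^3 - 14*o^2 + 65*o - 100) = (o - 5)*(o + 3)*(o^2 - 9*o + 20) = (o - 5)^2*(o + 3)*(o - 4)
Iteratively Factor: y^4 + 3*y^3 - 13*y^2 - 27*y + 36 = (y + 4)*(y^3 - y^2 - 9*y + 9) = (y - 3)*(y + 4)*(y^2 + 2*y - 3) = (y - 3)*(y + 3)*(y + 4)*(y - 1)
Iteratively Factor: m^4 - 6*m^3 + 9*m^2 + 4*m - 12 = (m - 2)*(m^3 - 4*m^2 + m + 6) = (m - 3)*(m - 2)*(m^2 - m - 2) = (m - 3)*(m - 2)^2*(m + 1)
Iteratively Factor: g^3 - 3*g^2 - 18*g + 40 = (g - 5)*(g^2 + 2*g - 8) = (g - 5)*(g - 2)*(g + 4)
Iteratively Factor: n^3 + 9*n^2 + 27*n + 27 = (n + 3)*(n^2 + 6*n + 9) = (n + 3)^2*(n + 3)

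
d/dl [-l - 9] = -1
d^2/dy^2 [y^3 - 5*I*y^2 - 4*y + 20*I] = 6*y - 10*I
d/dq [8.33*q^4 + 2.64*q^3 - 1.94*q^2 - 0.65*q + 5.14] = 33.32*q^3 + 7.92*q^2 - 3.88*q - 0.65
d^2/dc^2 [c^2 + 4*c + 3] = 2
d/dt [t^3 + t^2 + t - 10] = 3*t^2 + 2*t + 1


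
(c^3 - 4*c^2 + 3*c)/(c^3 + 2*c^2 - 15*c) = (c - 1)/(c + 5)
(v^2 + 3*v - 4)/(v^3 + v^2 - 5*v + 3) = (v + 4)/(v^2 + 2*v - 3)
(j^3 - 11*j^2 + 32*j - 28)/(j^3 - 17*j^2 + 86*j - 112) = (j - 2)/(j - 8)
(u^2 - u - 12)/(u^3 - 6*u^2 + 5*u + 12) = (u + 3)/(u^2 - 2*u - 3)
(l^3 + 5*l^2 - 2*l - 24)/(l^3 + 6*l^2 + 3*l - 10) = (l^3 + 5*l^2 - 2*l - 24)/(l^3 + 6*l^2 + 3*l - 10)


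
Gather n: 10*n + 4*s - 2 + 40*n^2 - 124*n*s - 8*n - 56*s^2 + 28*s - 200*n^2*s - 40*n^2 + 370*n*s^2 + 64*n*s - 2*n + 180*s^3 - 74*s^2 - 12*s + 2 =-200*n^2*s + n*(370*s^2 - 60*s) + 180*s^3 - 130*s^2 + 20*s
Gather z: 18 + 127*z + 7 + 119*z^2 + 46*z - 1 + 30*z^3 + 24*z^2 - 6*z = 30*z^3 + 143*z^2 + 167*z + 24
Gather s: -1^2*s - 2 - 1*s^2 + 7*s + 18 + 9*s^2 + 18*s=8*s^2 + 24*s + 16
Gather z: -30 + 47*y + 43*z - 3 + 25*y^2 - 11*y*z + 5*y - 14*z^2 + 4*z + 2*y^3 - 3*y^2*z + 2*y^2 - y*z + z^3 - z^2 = 2*y^3 + 27*y^2 + 52*y + z^3 - 15*z^2 + z*(-3*y^2 - 12*y + 47) - 33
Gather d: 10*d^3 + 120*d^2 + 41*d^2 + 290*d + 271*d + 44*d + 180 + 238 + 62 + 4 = 10*d^3 + 161*d^2 + 605*d + 484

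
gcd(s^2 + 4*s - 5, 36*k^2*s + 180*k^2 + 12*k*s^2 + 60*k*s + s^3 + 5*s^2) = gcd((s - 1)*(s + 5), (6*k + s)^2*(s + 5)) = s + 5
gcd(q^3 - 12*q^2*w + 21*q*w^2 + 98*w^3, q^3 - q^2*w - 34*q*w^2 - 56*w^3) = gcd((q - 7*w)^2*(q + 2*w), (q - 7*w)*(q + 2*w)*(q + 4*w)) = q^2 - 5*q*w - 14*w^2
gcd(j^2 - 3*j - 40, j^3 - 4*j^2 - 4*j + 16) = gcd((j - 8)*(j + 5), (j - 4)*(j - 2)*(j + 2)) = 1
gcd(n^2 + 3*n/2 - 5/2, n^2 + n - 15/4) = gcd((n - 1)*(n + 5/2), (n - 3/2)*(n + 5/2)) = n + 5/2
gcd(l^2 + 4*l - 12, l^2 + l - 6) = l - 2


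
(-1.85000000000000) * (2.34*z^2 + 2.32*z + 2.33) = -4.329*z^2 - 4.292*z - 4.3105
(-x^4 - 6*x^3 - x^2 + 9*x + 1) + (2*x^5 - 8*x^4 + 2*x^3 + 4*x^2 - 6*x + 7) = 2*x^5 - 9*x^4 - 4*x^3 + 3*x^2 + 3*x + 8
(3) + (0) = 3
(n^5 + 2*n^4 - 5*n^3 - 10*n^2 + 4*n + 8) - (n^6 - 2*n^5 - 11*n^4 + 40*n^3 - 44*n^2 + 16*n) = -n^6 + 3*n^5 + 13*n^4 - 45*n^3 + 34*n^2 - 12*n + 8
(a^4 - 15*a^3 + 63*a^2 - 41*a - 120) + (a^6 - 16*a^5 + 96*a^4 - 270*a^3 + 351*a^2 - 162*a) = a^6 - 16*a^5 + 97*a^4 - 285*a^3 + 414*a^2 - 203*a - 120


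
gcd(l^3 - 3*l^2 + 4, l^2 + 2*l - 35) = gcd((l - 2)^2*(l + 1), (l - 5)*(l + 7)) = 1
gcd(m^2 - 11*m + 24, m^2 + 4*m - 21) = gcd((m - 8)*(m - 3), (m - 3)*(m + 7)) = m - 3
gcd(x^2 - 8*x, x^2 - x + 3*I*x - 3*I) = 1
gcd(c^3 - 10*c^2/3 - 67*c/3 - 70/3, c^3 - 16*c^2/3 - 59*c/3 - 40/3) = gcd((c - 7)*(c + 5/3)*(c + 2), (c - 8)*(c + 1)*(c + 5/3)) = c + 5/3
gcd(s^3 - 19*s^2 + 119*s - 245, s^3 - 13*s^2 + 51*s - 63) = s - 7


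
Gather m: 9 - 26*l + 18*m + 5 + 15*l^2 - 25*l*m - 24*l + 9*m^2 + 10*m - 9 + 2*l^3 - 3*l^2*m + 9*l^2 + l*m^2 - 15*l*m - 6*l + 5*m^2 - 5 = 2*l^3 + 24*l^2 - 56*l + m^2*(l + 14) + m*(-3*l^2 - 40*l + 28)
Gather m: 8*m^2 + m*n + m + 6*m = 8*m^2 + m*(n + 7)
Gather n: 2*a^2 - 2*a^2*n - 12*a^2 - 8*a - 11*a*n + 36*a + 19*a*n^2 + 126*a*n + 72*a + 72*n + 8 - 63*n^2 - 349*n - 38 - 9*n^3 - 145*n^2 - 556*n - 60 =-10*a^2 + 100*a - 9*n^3 + n^2*(19*a - 208) + n*(-2*a^2 + 115*a - 833) - 90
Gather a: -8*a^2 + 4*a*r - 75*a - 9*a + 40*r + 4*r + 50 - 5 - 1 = -8*a^2 + a*(4*r - 84) + 44*r + 44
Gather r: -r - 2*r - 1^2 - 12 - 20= -3*r - 33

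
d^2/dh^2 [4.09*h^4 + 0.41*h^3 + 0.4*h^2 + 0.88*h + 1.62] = 49.08*h^2 + 2.46*h + 0.8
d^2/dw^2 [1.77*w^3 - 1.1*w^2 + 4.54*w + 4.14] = 10.62*w - 2.2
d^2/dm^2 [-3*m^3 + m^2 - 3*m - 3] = 2 - 18*m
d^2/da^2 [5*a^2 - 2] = 10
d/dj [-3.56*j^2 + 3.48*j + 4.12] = 3.48 - 7.12*j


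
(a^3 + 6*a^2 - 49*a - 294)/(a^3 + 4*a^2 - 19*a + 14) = (a^2 - a - 42)/(a^2 - 3*a + 2)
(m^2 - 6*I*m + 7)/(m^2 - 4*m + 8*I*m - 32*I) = (m^2 - 6*I*m + 7)/(m^2 + m*(-4 + 8*I) - 32*I)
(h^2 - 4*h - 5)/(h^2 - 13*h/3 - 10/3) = 3*(h + 1)/(3*h + 2)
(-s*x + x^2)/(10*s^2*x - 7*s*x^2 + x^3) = (-s + x)/(10*s^2 - 7*s*x + x^2)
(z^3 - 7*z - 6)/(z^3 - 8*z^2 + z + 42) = (z + 1)/(z - 7)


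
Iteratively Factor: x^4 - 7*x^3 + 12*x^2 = (x - 4)*(x^3 - 3*x^2) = x*(x - 4)*(x^2 - 3*x) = x*(x - 4)*(x - 3)*(x)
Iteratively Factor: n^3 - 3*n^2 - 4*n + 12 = (n + 2)*(n^2 - 5*n + 6) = (n - 2)*(n + 2)*(n - 3)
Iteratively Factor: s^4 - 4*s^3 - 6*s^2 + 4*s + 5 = (s - 1)*(s^3 - 3*s^2 - 9*s - 5) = (s - 1)*(s + 1)*(s^2 - 4*s - 5) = (s - 5)*(s - 1)*(s + 1)*(s + 1)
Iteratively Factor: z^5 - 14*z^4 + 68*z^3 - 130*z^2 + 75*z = (z - 1)*(z^4 - 13*z^3 + 55*z^2 - 75*z) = (z - 5)*(z - 1)*(z^3 - 8*z^2 + 15*z) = z*(z - 5)*(z - 1)*(z^2 - 8*z + 15) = z*(z - 5)*(z - 3)*(z - 1)*(z - 5)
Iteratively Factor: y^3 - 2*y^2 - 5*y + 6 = (y + 2)*(y^2 - 4*y + 3) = (y - 3)*(y + 2)*(y - 1)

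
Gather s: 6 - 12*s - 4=2 - 12*s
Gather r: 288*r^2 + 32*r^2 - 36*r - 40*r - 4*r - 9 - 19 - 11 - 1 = 320*r^2 - 80*r - 40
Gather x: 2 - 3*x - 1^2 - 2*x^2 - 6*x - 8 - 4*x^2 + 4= -6*x^2 - 9*x - 3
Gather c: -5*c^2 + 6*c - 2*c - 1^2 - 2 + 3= -5*c^2 + 4*c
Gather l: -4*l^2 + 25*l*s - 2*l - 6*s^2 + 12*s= -4*l^2 + l*(25*s - 2) - 6*s^2 + 12*s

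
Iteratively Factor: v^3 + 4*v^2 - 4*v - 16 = (v + 2)*(v^2 + 2*v - 8) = (v + 2)*(v + 4)*(v - 2)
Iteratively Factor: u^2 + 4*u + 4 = (u + 2)*(u + 2)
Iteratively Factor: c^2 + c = (c)*(c + 1)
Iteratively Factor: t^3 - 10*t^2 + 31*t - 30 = (t - 2)*(t^2 - 8*t + 15) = (t - 3)*(t - 2)*(t - 5)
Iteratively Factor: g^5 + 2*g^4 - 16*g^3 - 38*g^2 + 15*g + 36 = (g + 3)*(g^4 - g^3 - 13*g^2 + g + 12) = (g + 1)*(g + 3)*(g^3 - 2*g^2 - 11*g + 12) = (g - 1)*(g + 1)*(g + 3)*(g^2 - g - 12) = (g - 1)*(g + 1)*(g + 3)^2*(g - 4)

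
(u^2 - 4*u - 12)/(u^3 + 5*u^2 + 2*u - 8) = (u - 6)/(u^2 + 3*u - 4)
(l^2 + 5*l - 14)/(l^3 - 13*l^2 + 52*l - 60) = (l + 7)/(l^2 - 11*l + 30)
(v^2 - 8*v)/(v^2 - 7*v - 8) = v/(v + 1)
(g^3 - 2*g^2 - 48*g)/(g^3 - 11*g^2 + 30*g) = (g^2 - 2*g - 48)/(g^2 - 11*g + 30)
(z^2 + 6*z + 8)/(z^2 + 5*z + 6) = (z + 4)/(z + 3)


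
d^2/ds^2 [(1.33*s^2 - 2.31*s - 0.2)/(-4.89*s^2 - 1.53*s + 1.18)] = (2.8421709430404e-14*s^4 + 130.375224*s^3 - 17.351676*s^2 + 88.953012*s + 7.881604)/(116.930169*s^6 + 109.756539*s^5 - 50.307831*s^4 - 49.388859*s^3 + 12.139722*s^2 + 6.391116*s - 1.643032)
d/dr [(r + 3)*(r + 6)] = 2*r + 9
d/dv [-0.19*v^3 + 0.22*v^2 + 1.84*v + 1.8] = -0.57*v^2 + 0.44*v + 1.84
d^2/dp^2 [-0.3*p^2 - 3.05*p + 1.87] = -0.600000000000000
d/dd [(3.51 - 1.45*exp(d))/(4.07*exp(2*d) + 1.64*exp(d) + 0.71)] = (5.9015*exp(2*d) - 28.5714*exp(d) - 6.7859)*exp(d)/(16.5649*exp(4*d) + 13.3496*exp(3*d) + 8.469*exp(2*d) + 2.3288*exp(d) + 0.5041)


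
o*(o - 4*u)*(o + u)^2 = o^4 - 2*o^3*u - 7*o^2*u^2 - 4*o*u^3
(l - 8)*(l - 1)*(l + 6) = l^3 - 3*l^2 - 46*l + 48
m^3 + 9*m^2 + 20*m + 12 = (m + 1)*(m + 2)*(m + 6)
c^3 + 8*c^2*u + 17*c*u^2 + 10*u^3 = (c + u)*(c + 2*u)*(c + 5*u)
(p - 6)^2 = p^2 - 12*p + 36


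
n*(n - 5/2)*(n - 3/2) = n^3 - 4*n^2 + 15*n/4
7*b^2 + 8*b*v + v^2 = (b + v)*(7*b + v)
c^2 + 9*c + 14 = (c + 2)*(c + 7)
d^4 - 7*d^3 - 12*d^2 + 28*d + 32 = (d - 8)*(d - 2)*(d + 1)*(d + 2)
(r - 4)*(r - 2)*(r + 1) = r^3 - 5*r^2 + 2*r + 8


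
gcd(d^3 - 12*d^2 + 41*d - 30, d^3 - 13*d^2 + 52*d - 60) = d^2 - 11*d + 30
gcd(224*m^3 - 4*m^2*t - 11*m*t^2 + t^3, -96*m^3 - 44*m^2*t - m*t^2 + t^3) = -32*m^2 - 4*m*t + t^2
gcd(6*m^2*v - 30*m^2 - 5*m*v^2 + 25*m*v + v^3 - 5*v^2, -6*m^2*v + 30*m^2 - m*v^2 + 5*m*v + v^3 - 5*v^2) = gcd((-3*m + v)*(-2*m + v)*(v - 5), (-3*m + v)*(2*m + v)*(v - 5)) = -3*m*v + 15*m + v^2 - 5*v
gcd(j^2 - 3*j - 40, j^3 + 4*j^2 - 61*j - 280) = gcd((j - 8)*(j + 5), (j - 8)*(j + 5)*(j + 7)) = j^2 - 3*j - 40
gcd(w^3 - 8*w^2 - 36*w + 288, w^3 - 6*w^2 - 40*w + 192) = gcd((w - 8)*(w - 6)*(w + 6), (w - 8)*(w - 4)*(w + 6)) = w^2 - 2*w - 48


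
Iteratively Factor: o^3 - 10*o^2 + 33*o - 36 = (o - 3)*(o^2 - 7*o + 12) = (o - 3)^2*(o - 4)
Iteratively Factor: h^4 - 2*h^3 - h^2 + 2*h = (h + 1)*(h^3 - 3*h^2 + 2*h) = (h - 2)*(h + 1)*(h^2 - h) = h*(h - 2)*(h + 1)*(h - 1)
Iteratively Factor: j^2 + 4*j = (j)*(j + 4)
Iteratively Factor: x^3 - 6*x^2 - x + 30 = (x - 5)*(x^2 - x - 6) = (x - 5)*(x - 3)*(x + 2)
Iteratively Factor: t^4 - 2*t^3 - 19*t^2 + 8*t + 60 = (t - 5)*(t^3 + 3*t^2 - 4*t - 12) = (t - 5)*(t - 2)*(t^2 + 5*t + 6) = (t - 5)*(t - 2)*(t + 3)*(t + 2)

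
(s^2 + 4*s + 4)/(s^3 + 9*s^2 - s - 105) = (s^2 + 4*s + 4)/(s^3 + 9*s^2 - s - 105)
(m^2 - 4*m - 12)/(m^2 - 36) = (m + 2)/(m + 6)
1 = 1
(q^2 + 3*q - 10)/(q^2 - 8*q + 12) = (q + 5)/(q - 6)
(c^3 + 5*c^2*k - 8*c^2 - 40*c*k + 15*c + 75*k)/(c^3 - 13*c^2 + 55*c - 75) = (c + 5*k)/(c - 5)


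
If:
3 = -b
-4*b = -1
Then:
No Solution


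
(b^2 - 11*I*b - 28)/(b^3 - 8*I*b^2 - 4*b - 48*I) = (b - 7*I)/(b^2 - 4*I*b + 12)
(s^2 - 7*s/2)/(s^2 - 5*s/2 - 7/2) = s/(s + 1)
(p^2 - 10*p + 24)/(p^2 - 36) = (p - 4)/(p + 6)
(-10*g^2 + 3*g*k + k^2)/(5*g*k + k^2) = (-2*g + k)/k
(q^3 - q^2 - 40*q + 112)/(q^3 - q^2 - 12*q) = (q^2 + 3*q - 28)/(q*(q + 3))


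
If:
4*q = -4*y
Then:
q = -y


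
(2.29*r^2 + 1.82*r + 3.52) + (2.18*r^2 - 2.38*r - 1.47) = 4.47*r^2 - 0.56*r + 2.05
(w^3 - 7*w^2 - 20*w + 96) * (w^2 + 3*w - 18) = w^5 - 4*w^4 - 59*w^3 + 162*w^2 + 648*w - 1728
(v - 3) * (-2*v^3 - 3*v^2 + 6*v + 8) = -2*v^4 + 3*v^3 + 15*v^2 - 10*v - 24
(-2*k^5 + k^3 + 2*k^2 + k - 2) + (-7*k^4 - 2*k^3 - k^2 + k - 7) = -2*k^5 - 7*k^4 - k^3 + k^2 + 2*k - 9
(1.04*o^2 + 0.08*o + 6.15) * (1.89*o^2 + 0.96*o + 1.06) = 1.9656*o^4 + 1.1496*o^3 + 12.8027*o^2 + 5.9888*o + 6.519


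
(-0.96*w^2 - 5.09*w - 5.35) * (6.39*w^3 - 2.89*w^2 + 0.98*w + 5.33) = -6.1344*w^5 - 29.7507*w^4 - 20.4172*w^3 + 5.3565*w^2 - 32.3727*w - 28.5155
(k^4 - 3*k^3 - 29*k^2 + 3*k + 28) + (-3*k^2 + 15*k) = k^4 - 3*k^3 - 32*k^2 + 18*k + 28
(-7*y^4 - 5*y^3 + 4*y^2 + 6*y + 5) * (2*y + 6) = -14*y^5 - 52*y^4 - 22*y^3 + 36*y^2 + 46*y + 30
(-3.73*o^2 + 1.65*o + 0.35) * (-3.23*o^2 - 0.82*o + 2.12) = 12.0479*o^4 - 2.2709*o^3 - 10.3911*o^2 + 3.211*o + 0.742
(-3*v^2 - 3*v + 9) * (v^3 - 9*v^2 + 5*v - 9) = -3*v^5 + 24*v^4 + 21*v^3 - 69*v^2 + 72*v - 81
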